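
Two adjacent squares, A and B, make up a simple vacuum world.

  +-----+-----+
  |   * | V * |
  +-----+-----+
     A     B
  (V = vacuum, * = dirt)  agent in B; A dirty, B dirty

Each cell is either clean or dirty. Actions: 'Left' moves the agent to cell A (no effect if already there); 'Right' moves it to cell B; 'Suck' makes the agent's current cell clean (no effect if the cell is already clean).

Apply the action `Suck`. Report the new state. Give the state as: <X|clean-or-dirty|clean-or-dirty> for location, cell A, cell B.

<B|dirty|clean>

start: <B|dirty|dirty>
step 1/1 (Suck): <B|dirty|clean>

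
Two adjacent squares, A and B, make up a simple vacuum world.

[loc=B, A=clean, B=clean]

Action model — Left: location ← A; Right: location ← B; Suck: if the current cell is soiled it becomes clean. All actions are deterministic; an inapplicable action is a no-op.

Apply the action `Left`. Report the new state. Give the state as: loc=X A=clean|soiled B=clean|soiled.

start: loc=B A=clean B=clean
Left (#1): loc=A A=clean B=clean

loc=A A=clean B=clean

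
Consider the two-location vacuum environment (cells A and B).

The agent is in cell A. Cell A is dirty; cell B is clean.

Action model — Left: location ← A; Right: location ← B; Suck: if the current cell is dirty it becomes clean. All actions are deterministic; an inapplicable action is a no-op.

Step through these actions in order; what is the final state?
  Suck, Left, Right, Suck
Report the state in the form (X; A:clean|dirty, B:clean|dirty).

step 1/4 (Suck): (A; A:clean, B:clean)
step 2/4 (Left): (A; A:clean, B:clean)
step 3/4 (Right): (B; A:clean, B:clean)
step 4/4 (Suck): (B; A:clean, B:clean)

(B; A:clean, B:clean)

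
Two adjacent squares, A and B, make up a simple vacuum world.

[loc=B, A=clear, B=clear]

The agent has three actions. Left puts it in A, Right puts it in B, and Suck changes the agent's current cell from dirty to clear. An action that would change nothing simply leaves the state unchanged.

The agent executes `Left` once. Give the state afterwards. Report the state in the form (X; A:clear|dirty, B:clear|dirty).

start: (B; A:clear, B:clear)
step 1/1 (Left): (A; A:clear, B:clear)

(A; A:clear, B:clear)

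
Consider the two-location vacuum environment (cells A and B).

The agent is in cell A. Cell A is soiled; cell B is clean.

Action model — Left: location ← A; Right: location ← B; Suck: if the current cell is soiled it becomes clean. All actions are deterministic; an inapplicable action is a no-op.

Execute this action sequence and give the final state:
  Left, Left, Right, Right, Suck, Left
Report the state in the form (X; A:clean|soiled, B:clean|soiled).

(A; A:soiled, B:clean)

t=1 Left ⇒ (A; A:soiled, B:clean)
t=2 Left ⇒ (A; A:soiled, B:clean)
t=3 Right ⇒ (B; A:soiled, B:clean)
t=4 Right ⇒ (B; A:soiled, B:clean)
t=5 Suck ⇒ (B; A:soiled, B:clean)
t=6 Left ⇒ (A; A:soiled, B:clean)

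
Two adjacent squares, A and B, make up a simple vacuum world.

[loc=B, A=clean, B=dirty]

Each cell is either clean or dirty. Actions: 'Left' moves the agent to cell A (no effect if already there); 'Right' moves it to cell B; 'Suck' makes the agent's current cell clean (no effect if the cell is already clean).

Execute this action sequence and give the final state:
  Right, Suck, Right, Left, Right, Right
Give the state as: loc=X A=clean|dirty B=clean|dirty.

loc=B A=clean B=clean

Right (#1): loc=B A=clean B=dirty
Suck (#2): loc=B A=clean B=clean
Right (#3): loc=B A=clean B=clean
Left (#4): loc=A A=clean B=clean
Right (#5): loc=B A=clean B=clean
Right (#6): loc=B A=clean B=clean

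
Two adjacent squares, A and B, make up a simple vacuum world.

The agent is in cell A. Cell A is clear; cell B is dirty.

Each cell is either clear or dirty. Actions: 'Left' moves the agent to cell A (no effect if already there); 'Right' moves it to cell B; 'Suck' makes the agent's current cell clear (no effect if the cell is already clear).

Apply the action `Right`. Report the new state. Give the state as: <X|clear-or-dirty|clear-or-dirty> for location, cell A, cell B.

start: <A|clear|dirty>
Right (#1): <B|clear|dirty>

<B|clear|dirty>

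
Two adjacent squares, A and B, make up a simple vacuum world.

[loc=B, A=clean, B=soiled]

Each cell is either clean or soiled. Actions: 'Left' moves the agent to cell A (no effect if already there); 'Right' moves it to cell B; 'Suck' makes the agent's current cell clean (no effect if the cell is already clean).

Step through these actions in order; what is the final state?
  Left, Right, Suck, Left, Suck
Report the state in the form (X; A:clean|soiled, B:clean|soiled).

1) do Left; now (A; A:clean, B:soiled)
2) do Right; now (B; A:clean, B:soiled)
3) do Suck; now (B; A:clean, B:clean)
4) do Left; now (A; A:clean, B:clean)
5) do Suck; now (A; A:clean, B:clean)

(A; A:clean, B:clean)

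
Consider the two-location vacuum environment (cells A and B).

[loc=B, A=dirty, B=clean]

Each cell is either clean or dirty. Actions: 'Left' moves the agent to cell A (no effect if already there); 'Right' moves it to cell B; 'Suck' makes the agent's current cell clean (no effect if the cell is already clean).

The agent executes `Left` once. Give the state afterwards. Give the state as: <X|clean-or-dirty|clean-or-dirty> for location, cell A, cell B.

start: <B|dirty|clean>
1. Left → <A|dirty|clean>

<A|dirty|clean>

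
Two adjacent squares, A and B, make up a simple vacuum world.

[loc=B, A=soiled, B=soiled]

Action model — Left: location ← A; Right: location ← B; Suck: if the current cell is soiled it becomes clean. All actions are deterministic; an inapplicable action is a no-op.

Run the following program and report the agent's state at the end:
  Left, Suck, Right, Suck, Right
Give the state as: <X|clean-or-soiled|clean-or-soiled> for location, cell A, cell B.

step 1/5 (Left): <A|soiled|soiled>
step 2/5 (Suck): <A|clean|soiled>
step 3/5 (Right): <B|clean|soiled>
step 4/5 (Suck): <B|clean|clean>
step 5/5 (Right): <B|clean|clean>

<B|clean|clean>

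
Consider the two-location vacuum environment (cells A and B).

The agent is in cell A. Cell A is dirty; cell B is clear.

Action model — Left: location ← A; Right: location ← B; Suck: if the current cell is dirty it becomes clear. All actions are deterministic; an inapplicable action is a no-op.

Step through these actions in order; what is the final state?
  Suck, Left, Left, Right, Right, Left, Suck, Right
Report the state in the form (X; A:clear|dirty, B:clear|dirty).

[1] after Suck: (A; A:clear, B:clear)
[2] after Left: (A; A:clear, B:clear)
[3] after Left: (A; A:clear, B:clear)
[4] after Right: (B; A:clear, B:clear)
[5] after Right: (B; A:clear, B:clear)
[6] after Left: (A; A:clear, B:clear)
[7] after Suck: (A; A:clear, B:clear)
[8] after Right: (B; A:clear, B:clear)

(B; A:clear, B:clear)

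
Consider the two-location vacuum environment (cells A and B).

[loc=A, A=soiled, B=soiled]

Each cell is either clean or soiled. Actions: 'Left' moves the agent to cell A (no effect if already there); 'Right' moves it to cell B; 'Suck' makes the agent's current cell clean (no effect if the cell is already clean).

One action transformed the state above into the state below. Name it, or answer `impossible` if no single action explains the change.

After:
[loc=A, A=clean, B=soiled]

try  Left: (A; A:soiled, B:soiled)
try Right: (B; A:soiled, B:soiled)
try  Suck: (A; A:clean, B:soiled)  ← match

Suck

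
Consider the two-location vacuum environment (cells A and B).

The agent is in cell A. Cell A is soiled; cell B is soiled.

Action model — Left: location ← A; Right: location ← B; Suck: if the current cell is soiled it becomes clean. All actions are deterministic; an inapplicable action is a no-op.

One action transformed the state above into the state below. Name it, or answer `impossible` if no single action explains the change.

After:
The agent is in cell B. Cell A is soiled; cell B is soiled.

try  Left: loc=A A=soiled B=soiled
try Right: loc=B A=soiled B=soiled  ← match
try  Suck: loc=A A=clean B=soiled

Right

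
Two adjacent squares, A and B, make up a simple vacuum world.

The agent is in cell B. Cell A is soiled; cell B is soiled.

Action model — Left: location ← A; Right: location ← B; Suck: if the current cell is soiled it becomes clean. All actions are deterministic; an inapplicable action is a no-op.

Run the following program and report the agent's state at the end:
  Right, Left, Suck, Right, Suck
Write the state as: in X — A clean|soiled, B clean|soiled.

t=1 Right ⇒ in B — A soiled, B soiled
t=2 Left ⇒ in A — A soiled, B soiled
t=3 Suck ⇒ in A — A clean, B soiled
t=4 Right ⇒ in B — A clean, B soiled
t=5 Suck ⇒ in B — A clean, B clean

in B — A clean, B clean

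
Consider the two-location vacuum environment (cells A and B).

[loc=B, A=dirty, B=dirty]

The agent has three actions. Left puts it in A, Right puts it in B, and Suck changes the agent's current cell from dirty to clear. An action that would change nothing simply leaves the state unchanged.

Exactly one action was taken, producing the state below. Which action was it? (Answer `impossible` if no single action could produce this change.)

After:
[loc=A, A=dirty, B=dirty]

Left

try  Left: (A; A:dirty, B:dirty)  ← match
try Right: (B; A:dirty, B:dirty)
try  Suck: (B; A:dirty, B:clear)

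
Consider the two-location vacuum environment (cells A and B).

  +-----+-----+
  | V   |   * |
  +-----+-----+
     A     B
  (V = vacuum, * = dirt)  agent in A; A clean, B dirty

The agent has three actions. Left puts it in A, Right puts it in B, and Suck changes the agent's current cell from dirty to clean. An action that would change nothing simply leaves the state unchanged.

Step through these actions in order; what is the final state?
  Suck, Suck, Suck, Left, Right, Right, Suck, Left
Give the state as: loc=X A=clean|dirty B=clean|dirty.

loc=A A=clean B=clean

Suck (#1): loc=A A=clean B=dirty
Suck (#2): loc=A A=clean B=dirty
Suck (#3): loc=A A=clean B=dirty
Left (#4): loc=A A=clean B=dirty
Right (#5): loc=B A=clean B=dirty
Right (#6): loc=B A=clean B=dirty
Suck (#7): loc=B A=clean B=clean
Left (#8): loc=A A=clean B=clean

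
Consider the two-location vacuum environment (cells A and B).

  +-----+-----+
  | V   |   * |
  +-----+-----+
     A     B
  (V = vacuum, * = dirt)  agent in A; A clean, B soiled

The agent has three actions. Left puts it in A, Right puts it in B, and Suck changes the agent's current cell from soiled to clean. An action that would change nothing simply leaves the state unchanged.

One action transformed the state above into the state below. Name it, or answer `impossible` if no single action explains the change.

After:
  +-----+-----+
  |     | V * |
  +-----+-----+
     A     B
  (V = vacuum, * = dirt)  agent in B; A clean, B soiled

try  Left: loc=A A=clean B=soiled
try Right: loc=B A=clean B=soiled  ← match
try  Suck: loc=A A=clean B=soiled

Right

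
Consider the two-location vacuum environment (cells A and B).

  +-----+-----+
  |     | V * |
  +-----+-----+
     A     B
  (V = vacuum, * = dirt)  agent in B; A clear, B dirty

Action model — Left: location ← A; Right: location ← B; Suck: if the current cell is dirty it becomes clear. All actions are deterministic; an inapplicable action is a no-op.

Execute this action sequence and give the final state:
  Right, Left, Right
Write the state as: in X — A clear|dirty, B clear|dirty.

1) do Right; now in B — A clear, B dirty
2) do Left; now in A — A clear, B dirty
3) do Right; now in B — A clear, B dirty

in B — A clear, B dirty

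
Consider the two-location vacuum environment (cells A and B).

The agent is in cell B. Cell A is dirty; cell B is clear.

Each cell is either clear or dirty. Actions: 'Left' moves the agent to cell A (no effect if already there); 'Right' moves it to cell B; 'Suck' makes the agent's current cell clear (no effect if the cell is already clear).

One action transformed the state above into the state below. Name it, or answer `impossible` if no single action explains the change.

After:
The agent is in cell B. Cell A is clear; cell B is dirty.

impossible

try  Left: (A; A:dirty, B:clear)
try Right: (B; A:dirty, B:clear)
try  Suck: (B; A:dirty, B:clear)
no single action produces the after-state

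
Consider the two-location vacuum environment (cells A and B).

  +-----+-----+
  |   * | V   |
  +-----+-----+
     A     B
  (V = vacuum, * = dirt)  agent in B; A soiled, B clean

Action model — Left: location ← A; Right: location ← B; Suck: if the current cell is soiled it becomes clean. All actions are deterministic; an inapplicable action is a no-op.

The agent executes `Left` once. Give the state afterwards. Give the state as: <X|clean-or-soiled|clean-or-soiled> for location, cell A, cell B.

start: <B|soiled|clean>
step 1/1 (Left): <A|soiled|clean>

<A|soiled|clean>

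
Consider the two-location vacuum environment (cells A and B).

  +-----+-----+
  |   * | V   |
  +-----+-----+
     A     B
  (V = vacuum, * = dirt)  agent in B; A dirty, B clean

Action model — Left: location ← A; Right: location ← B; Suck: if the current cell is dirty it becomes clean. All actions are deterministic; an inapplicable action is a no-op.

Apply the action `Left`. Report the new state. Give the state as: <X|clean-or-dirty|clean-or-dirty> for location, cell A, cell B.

start: <B|dirty|clean>
Left (#1): <A|dirty|clean>

<A|dirty|clean>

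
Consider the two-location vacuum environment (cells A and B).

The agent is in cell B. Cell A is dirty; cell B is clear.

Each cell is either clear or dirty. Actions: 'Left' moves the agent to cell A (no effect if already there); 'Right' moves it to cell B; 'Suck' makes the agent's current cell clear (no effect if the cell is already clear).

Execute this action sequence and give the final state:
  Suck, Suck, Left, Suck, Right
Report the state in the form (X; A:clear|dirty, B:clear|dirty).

1. Suck → (B; A:dirty, B:clear)
2. Suck → (B; A:dirty, B:clear)
3. Left → (A; A:dirty, B:clear)
4. Suck → (A; A:clear, B:clear)
5. Right → (B; A:clear, B:clear)

(B; A:clear, B:clear)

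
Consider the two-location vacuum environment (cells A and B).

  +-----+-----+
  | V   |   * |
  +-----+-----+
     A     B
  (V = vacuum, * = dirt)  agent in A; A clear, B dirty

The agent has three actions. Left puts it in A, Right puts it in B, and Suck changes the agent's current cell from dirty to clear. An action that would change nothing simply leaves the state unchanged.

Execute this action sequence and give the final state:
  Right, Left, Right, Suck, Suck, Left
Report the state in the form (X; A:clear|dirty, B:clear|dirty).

Right (#1): (B; A:clear, B:dirty)
Left (#2): (A; A:clear, B:dirty)
Right (#3): (B; A:clear, B:dirty)
Suck (#4): (B; A:clear, B:clear)
Suck (#5): (B; A:clear, B:clear)
Left (#6): (A; A:clear, B:clear)

(A; A:clear, B:clear)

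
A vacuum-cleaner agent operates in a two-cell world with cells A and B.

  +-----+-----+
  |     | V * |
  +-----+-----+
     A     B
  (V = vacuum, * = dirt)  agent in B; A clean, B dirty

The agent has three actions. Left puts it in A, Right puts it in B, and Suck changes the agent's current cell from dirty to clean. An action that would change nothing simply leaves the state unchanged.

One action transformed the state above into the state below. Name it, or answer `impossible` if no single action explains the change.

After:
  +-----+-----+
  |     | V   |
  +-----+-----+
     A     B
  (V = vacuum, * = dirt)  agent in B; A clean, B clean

Suck

try  Left: (A; A:clean, B:dirty)
try Right: (B; A:clean, B:dirty)
try  Suck: (B; A:clean, B:clean)  ← match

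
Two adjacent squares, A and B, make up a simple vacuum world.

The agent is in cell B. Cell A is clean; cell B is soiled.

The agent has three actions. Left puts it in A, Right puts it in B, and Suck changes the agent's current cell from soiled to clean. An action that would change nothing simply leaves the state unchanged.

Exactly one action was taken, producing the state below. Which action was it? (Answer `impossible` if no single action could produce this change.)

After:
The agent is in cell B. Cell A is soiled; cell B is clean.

try  Left: (A; A:clean, B:soiled)
try Right: (B; A:clean, B:soiled)
try  Suck: (B; A:clean, B:clean)
no single action produces the after-state

impossible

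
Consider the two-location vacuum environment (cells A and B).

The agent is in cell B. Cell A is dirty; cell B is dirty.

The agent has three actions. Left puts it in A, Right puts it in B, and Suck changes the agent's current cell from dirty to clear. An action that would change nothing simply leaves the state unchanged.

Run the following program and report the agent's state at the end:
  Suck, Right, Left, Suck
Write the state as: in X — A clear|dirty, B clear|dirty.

in A — A clear, B clear

1) do Suck; now in B — A dirty, B clear
2) do Right; now in B — A dirty, B clear
3) do Left; now in A — A dirty, B clear
4) do Suck; now in A — A clear, B clear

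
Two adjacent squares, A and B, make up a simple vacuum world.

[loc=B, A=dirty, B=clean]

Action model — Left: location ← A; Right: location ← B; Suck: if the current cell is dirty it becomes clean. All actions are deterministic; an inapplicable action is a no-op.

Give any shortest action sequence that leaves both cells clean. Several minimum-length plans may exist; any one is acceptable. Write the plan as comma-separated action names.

1) do Left; now (A; A:dirty, B:clean)
2) do Suck; now (A; A:clean, B:clean)
min 2: go A then Suck

Left, Suck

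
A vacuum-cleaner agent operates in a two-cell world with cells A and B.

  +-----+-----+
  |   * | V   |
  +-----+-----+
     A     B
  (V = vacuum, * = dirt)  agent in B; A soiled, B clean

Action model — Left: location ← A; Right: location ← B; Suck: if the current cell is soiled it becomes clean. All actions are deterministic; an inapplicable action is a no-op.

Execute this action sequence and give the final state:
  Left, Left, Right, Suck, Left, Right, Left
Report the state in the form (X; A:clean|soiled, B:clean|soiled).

(A; A:soiled, B:clean)

Left (#1): (A; A:soiled, B:clean)
Left (#2): (A; A:soiled, B:clean)
Right (#3): (B; A:soiled, B:clean)
Suck (#4): (B; A:soiled, B:clean)
Left (#5): (A; A:soiled, B:clean)
Right (#6): (B; A:soiled, B:clean)
Left (#7): (A; A:soiled, B:clean)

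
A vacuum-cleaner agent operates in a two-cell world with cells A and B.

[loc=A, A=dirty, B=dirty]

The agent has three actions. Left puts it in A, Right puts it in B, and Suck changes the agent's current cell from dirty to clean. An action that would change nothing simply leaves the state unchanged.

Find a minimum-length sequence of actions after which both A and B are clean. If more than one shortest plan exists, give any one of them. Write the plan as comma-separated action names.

Suck (#1): loc=A A=clean B=dirty
Right (#2): loc=B A=clean B=dirty
Suck (#3): loc=B A=clean B=clean
min 3: Suck A + move + Suck B

Suck, Right, Suck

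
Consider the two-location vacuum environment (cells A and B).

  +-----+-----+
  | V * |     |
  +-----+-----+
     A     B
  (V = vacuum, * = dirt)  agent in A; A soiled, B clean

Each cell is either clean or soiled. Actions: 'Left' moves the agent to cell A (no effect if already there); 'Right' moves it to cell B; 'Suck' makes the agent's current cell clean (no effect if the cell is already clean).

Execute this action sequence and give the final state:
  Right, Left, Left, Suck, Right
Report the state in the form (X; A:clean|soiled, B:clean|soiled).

t=1 Right ⇒ (B; A:soiled, B:clean)
t=2 Left ⇒ (A; A:soiled, B:clean)
t=3 Left ⇒ (A; A:soiled, B:clean)
t=4 Suck ⇒ (A; A:clean, B:clean)
t=5 Right ⇒ (B; A:clean, B:clean)

(B; A:clean, B:clean)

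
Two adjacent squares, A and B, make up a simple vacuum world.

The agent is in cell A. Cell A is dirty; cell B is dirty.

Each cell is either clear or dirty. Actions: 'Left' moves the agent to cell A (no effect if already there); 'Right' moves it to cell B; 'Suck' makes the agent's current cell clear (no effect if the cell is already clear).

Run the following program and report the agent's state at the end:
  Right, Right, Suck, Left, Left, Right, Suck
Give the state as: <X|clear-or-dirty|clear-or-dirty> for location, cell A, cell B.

<B|dirty|clear>

t=1 Right ⇒ <B|dirty|dirty>
t=2 Right ⇒ <B|dirty|dirty>
t=3 Suck ⇒ <B|dirty|clear>
t=4 Left ⇒ <A|dirty|clear>
t=5 Left ⇒ <A|dirty|clear>
t=6 Right ⇒ <B|dirty|clear>
t=7 Suck ⇒ <B|dirty|clear>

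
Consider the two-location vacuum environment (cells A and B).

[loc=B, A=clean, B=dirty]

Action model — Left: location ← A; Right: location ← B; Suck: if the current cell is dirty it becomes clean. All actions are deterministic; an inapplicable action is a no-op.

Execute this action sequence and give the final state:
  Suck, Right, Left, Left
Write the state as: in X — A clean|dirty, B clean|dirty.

in A — A clean, B clean

step 1/4 (Suck): in B — A clean, B clean
step 2/4 (Right): in B — A clean, B clean
step 3/4 (Left): in A — A clean, B clean
step 4/4 (Left): in A — A clean, B clean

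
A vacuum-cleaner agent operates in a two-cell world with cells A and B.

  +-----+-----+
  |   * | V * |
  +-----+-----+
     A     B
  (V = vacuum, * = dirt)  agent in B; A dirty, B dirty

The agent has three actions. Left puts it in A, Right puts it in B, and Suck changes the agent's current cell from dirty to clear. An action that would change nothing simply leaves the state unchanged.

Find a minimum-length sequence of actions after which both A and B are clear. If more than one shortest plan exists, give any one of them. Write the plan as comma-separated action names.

Suck, Left, Suck

1. Suck → (B; A:dirty, B:clear)
2. Left → (A; A:dirty, B:clear)
3. Suck → (A; A:clear, B:clear)
min 3: Suck B + move + Suck A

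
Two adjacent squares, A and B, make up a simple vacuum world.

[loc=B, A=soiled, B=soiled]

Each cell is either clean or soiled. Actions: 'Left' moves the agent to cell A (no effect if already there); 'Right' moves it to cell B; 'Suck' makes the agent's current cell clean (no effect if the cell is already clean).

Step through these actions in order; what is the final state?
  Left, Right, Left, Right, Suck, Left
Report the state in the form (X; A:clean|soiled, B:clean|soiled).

Left (#1): (A; A:soiled, B:soiled)
Right (#2): (B; A:soiled, B:soiled)
Left (#3): (A; A:soiled, B:soiled)
Right (#4): (B; A:soiled, B:soiled)
Suck (#5): (B; A:soiled, B:clean)
Left (#6): (A; A:soiled, B:clean)

(A; A:soiled, B:clean)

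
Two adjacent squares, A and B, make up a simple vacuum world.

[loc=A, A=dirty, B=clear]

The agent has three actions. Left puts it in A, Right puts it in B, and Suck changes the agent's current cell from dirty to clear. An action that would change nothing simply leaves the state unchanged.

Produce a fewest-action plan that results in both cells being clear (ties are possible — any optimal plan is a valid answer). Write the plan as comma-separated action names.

Suck

t=1 Suck ⇒ <A|clear|clear>
min 1: A is dirty, one Suck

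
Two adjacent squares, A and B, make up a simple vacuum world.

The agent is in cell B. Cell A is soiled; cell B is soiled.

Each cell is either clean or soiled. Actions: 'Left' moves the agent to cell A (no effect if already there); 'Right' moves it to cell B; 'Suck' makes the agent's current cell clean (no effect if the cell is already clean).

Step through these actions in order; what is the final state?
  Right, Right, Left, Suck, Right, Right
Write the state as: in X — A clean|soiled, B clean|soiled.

step 1/6 (Right): in B — A soiled, B soiled
step 2/6 (Right): in B — A soiled, B soiled
step 3/6 (Left): in A — A soiled, B soiled
step 4/6 (Suck): in A — A clean, B soiled
step 5/6 (Right): in B — A clean, B soiled
step 6/6 (Right): in B — A clean, B soiled

in B — A clean, B soiled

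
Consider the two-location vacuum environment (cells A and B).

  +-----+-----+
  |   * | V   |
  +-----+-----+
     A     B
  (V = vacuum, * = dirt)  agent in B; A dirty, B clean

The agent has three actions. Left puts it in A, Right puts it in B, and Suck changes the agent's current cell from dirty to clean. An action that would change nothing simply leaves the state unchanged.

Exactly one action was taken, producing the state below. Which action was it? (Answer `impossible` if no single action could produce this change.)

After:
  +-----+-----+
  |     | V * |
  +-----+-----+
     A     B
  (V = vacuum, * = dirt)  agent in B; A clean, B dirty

try  Left: (A; A:dirty, B:clean)
try Right: (B; A:dirty, B:clean)
try  Suck: (B; A:dirty, B:clean)
no single action produces the after-state

impossible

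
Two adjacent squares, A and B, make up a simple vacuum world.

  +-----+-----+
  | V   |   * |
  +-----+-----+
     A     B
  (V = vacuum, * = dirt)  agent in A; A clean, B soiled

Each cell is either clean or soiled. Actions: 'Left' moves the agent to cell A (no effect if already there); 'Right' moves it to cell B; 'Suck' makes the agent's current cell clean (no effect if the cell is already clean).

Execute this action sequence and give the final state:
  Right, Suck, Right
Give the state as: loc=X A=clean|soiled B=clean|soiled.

1) do Right; now loc=B A=clean B=soiled
2) do Suck; now loc=B A=clean B=clean
3) do Right; now loc=B A=clean B=clean

loc=B A=clean B=clean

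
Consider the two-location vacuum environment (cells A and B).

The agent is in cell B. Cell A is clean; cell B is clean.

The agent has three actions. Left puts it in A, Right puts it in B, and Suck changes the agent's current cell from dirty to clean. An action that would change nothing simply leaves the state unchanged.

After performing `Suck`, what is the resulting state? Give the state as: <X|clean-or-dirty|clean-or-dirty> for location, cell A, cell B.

<B|clean|clean>

start: <B|clean|clean>
[1] after Suck: <B|clean|clean>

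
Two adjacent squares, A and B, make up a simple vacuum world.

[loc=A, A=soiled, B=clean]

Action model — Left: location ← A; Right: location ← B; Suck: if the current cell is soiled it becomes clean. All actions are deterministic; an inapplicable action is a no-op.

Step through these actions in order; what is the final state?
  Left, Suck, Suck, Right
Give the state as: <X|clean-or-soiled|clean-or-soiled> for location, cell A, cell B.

1. Left → <A|soiled|clean>
2. Suck → <A|clean|clean>
3. Suck → <A|clean|clean>
4. Right → <B|clean|clean>

<B|clean|clean>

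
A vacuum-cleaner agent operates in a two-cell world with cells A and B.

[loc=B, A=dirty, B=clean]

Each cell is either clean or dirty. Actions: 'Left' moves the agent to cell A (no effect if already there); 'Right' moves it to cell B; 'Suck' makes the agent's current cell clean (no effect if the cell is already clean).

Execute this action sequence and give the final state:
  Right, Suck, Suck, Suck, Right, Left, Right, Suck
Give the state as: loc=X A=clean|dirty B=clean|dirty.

Right (#1): loc=B A=dirty B=clean
Suck (#2): loc=B A=dirty B=clean
Suck (#3): loc=B A=dirty B=clean
Suck (#4): loc=B A=dirty B=clean
Right (#5): loc=B A=dirty B=clean
Left (#6): loc=A A=dirty B=clean
Right (#7): loc=B A=dirty B=clean
Suck (#8): loc=B A=dirty B=clean

loc=B A=dirty B=clean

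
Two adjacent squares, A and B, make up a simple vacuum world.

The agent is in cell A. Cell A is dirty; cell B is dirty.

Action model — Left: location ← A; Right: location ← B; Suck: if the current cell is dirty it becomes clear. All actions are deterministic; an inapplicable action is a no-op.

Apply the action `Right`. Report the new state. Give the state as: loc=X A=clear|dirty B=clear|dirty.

start: loc=A A=dirty B=dirty
1. Right → loc=B A=dirty B=dirty

loc=B A=dirty B=dirty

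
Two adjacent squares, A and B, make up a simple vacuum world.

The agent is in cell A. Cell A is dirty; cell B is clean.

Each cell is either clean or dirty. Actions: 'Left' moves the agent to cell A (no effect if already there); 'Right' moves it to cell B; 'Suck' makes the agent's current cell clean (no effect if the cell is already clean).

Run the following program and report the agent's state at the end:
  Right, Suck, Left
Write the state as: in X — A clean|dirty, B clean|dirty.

1) do Right; now in B — A dirty, B clean
2) do Suck; now in B — A dirty, B clean
3) do Left; now in A — A dirty, B clean

in A — A dirty, B clean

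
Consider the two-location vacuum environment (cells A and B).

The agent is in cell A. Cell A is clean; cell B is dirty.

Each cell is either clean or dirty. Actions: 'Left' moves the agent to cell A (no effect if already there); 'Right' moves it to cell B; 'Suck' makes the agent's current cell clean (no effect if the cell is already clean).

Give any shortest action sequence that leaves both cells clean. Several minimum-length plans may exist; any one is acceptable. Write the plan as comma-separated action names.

Right, Suck

Right (#1): loc=B A=clean B=dirty
Suck (#2): loc=B A=clean B=clean
min 2: go B then Suck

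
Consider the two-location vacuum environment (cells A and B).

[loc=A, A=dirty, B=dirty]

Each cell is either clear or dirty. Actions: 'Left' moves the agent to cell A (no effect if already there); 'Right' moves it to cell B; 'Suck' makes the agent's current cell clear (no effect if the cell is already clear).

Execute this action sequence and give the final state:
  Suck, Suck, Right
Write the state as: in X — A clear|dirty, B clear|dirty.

in B — A clear, B dirty

Suck (#1): in A — A clear, B dirty
Suck (#2): in A — A clear, B dirty
Right (#3): in B — A clear, B dirty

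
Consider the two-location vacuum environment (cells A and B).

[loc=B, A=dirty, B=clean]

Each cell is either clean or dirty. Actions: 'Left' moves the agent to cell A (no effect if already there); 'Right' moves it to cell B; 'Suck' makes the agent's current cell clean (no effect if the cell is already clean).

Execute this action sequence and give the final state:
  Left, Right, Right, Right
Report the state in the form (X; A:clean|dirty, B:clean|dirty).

(B; A:dirty, B:clean)

1. Left → (A; A:dirty, B:clean)
2. Right → (B; A:dirty, B:clean)
3. Right → (B; A:dirty, B:clean)
4. Right → (B; A:dirty, B:clean)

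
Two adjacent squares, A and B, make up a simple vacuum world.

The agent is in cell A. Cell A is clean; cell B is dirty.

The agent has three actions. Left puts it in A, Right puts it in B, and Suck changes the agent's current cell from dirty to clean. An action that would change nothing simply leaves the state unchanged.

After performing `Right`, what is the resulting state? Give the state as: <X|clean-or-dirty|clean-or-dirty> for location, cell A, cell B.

start: <A|clean|dirty>
Right (#1): <B|clean|dirty>

<B|clean|dirty>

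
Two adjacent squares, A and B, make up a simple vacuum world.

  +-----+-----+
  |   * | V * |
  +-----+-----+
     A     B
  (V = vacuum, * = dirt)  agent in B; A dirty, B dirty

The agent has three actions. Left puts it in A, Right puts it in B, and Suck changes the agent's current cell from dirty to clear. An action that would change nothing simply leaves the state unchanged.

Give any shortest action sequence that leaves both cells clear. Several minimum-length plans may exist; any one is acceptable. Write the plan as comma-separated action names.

Suck, Left, Suck

[1] after Suck: in B — A dirty, B clear
[2] after Left: in A — A dirty, B clear
[3] after Suck: in A — A clear, B clear
min 3: Suck B + move + Suck A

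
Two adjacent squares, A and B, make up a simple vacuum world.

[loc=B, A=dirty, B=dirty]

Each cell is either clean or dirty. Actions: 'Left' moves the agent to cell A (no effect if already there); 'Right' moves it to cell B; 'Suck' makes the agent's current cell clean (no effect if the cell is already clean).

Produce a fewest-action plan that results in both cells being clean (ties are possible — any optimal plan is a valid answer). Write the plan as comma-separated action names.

Suck, Left, Suck

1. Suck → in B — A dirty, B clean
2. Left → in A — A dirty, B clean
3. Suck → in A — A clean, B clean
min 3: Suck B + move + Suck A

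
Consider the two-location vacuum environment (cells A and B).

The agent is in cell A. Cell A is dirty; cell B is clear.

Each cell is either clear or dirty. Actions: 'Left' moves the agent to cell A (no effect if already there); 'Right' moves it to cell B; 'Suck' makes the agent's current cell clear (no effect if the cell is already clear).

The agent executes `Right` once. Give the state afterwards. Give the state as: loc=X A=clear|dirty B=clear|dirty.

start: loc=A A=dirty B=clear
1) do Right; now loc=B A=dirty B=clear

loc=B A=dirty B=clear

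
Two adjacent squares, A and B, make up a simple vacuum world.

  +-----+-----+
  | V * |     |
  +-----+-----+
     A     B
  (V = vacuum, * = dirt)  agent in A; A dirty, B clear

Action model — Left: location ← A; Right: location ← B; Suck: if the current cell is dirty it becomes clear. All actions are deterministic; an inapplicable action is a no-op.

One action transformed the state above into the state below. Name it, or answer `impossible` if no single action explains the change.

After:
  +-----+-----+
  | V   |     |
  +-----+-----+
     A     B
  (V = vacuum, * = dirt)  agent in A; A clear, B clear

Suck

try  Left: (A; A:dirty, B:clear)
try Right: (B; A:dirty, B:clear)
try  Suck: (A; A:clear, B:clear)  ← match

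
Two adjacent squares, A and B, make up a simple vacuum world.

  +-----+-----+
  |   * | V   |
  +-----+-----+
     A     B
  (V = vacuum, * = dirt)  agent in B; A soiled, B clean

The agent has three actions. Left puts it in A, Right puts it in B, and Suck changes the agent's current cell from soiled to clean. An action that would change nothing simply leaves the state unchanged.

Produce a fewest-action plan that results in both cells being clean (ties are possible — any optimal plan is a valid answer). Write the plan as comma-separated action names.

[1] after Left: <A|soiled|clean>
[2] after Suck: <A|clean|clean>
min 2: go A then Suck

Left, Suck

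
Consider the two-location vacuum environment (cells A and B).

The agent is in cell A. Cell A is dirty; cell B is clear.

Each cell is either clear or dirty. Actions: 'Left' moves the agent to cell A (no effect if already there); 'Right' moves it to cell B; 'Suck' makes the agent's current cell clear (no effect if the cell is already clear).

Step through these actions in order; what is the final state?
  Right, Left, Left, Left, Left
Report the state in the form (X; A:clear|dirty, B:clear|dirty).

(A; A:dirty, B:clear)

1) do Right; now (B; A:dirty, B:clear)
2) do Left; now (A; A:dirty, B:clear)
3) do Left; now (A; A:dirty, B:clear)
4) do Left; now (A; A:dirty, B:clear)
5) do Left; now (A; A:dirty, B:clear)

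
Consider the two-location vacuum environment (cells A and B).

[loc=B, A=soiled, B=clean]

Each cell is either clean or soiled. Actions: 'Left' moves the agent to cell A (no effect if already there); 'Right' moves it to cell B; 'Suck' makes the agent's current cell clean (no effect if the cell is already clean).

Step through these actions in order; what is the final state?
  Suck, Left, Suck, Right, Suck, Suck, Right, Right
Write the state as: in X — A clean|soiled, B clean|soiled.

in B — A clean, B clean

step 1/8 (Suck): in B — A soiled, B clean
step 2/8 (Left): in A — A soiled, B clean
step 3/8 (Suck): in A — A clean, B clean
step 4/8 (Right): in B — A clean, B clean
step 5/8 (Suck): in B — A clean, B clean
step 6/8 (Suck): in B — A clean, B clean
step 7/8 (Right): in B — A clean, B clean
step 8/8 (Right): in B — A clean, B clean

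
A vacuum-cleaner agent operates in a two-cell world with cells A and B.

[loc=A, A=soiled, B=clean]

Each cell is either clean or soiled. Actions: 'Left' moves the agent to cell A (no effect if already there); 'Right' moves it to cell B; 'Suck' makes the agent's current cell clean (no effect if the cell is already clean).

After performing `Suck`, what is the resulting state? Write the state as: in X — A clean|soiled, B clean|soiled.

in A — A clean, B clean

start: in A — A soiled, B clean
1) do Suck; now in A — A clean, B clean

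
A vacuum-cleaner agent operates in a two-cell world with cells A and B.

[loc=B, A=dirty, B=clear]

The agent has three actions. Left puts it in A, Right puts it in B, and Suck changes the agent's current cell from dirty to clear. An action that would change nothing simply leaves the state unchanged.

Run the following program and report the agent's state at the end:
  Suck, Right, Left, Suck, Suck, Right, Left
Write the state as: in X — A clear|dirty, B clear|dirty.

in A — A clear, B clear

1. Suck → in B — A dirty, B clear
2. Right → in B — A dirty, B clear
3. Left → in A — A dirty, B clear
4. Suck → in A — A clear, B clear
5. Suck → in A — A clear, B clear
6. Right → in B — A clear, B clear
7. Left → in A — A clear, B clear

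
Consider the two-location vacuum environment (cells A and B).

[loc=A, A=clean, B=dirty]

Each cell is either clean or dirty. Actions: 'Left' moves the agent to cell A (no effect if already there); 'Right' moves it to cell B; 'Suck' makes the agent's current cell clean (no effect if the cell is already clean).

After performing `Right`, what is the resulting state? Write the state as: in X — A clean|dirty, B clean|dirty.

start: in A — A clean, B dirty
Right (#1): in B — A clean, B dirty

in B — A clean, B dirty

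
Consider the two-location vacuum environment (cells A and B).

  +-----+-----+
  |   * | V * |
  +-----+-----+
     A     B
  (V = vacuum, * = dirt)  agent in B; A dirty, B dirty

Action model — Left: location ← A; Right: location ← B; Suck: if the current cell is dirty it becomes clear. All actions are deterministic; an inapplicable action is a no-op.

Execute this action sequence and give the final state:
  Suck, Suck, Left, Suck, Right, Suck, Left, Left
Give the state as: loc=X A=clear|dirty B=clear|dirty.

loc=A A=clear B=clear

Suck (#1): loc=B A=dirty B=clear
Suck (#2): loc=B A=dirty B=clear
Left (#3): loc=A A=dirty B=clear
Suck (#4): loc=A A=clear B=clear
Right (#5): loc=B A=clear B=clear
Suck (#6): loc=B A=clear B=clear
Left (#7): loc=A A=clear B=clear
Left (#8): loc=A A=clear B=clear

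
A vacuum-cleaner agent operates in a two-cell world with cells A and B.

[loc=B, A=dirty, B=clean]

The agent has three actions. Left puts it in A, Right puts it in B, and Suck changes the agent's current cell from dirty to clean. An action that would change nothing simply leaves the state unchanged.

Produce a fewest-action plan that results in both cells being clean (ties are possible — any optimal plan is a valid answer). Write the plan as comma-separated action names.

Left, Suck

t=1 Left ⇒ loc=A A=dirty B=clean
t=2 Suck ⇒ loc=A A=clean B=clean
min 2: go A then Suck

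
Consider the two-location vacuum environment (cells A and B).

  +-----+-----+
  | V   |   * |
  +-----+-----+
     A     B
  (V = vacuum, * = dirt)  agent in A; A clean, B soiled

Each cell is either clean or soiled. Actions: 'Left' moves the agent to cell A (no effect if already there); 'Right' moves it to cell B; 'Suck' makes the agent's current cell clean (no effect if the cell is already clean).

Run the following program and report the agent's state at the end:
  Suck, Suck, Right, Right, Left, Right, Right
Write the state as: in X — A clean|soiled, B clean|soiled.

in B — A clean, B soiled

t=1 Suck ⇒ in A — A clean, B soiled
t=2 Suck ⇒ in A — A clean, B soiled
t=3 Right ⇒ in B — A clean, B soiled
t=4 Right ⇒ in B — A clean, B soiled
t=5 Left ⇒ in A — A clean, B soiled
t=6 Right ⇒ in B — A clean, B soiled
t=7 Right ⇒ in B — A clean, B soiled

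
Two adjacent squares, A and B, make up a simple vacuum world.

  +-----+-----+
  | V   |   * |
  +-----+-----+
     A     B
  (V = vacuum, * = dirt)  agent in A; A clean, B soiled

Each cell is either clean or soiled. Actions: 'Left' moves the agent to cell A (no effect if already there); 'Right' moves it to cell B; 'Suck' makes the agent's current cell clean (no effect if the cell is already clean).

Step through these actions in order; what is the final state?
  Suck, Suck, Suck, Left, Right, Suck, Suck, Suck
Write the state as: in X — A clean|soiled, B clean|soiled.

in B — A clean, B clean

[1] after Suck: in A — A clean, B soiled
[2] after Suck: in A — A clean, B soiled
[3] after Suck: in A — A clean, B soiled
[4] after Left: in A — A clean, B soiled
[5] after Right: in B — A clean, B soiled
[6] after Suck: in B — A clean, B clean
[7] after Suck: in B — A clean, B clean
[8] after Suck: in B — A clean, B clean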